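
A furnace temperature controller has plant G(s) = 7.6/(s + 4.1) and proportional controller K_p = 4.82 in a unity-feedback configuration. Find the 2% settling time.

T_s ≈ 0.0982 s

Closed-loop transfer function: T(s) = K_p·G(s)/(1 + K_p·G(s)) = 36.63/(s + 4.1 + 36.63) = 36.63/(s + 40.73).
Time constant τ = 1/40.73 = 0.02455 s, so the 2% settling time is about 4τ = 0.0982 s.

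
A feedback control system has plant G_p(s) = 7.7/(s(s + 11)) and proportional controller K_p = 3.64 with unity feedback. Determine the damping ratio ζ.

The closed-loop denominator is s(s+11) + 3.64·7.7 = s² + 11s + 28.03.
So ω_n² = 28.03 ⇒ ω_n = 5.294 rad/s, and ζ = 11/(2ω_n) = 1.04.

ζ = 1.04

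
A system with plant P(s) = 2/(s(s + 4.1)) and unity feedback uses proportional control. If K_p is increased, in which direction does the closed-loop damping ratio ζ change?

decrease

ζ = 4.1/(2√(2K_p)); increasing K_p raises the denominator, so ζ falls.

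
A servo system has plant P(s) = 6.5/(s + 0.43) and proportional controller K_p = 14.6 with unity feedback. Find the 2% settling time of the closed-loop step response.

T_s ≈ 0.042 s

Closed-loop transfer function: T(s) = K_p·P(s)/(1 + K_p·P(s)) = 94.9/(s + 0.43 + 94.9) = 94.9/(s + 95.33).
Time constant τ = 1/95.33 = 0.01049 s, so the 2% settling time is about 4τ = 0.042 s.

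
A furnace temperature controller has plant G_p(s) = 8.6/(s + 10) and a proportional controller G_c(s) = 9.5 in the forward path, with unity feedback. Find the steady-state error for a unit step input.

The loop is type 0. Static position error constant K_pos = G_c(0)·G_p(0) = 9.5·0.86 = 8.17.
Steady-state error to a unit step: e_ss = 1/(1+K_pos) = 1/9.17 = 0.109.

0.109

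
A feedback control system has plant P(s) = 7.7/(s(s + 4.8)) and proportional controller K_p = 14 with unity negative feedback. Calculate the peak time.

T_p = 0.311 s

The closed-loop denominator s² + 4.8s + 107.8 gives ω_n = √107.8 = 10.38 and ζ = 4.8/(2ω_n) = 0.2312.
Damped frequency ω_d = ω_n√(1−ζ²) = 10.1 rad/s, so peak time T_p = π/ω_d = 0.311 s.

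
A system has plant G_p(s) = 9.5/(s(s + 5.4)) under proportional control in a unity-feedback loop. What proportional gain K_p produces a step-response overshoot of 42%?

From %OS = 100·exp(−πζ/√(1−ζ²)) = 42%, ζ = −ln(0.42)/√(π²+ln²(0.42)) = 0.2662.
Characteristic equation s² + 5.4s + 9.5K_p = 0 gives ζ = 5.4/(2√(9.5K_p)).
Setting ζ = 0.2662: √(9.5K_p) = 5.4/(2·0.2662) = 10.14, so K_p = 102.9/9.5 = 10.8.

K_p = 10.8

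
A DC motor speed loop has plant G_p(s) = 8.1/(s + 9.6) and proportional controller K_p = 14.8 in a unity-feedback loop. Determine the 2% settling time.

Closed-loop transfer function: T(s) = K_p·G_p(s)/(1 + K_p·G_p(s)) = 119.9/(s + 9.6 + 119.9) = 119.9/(s + 129.5).
Time constant τ = 1/129.5 = 0.007723 s, so the 2% settling time is about 4τ = 0.0309 s.

T_s ≈ 0.0309 s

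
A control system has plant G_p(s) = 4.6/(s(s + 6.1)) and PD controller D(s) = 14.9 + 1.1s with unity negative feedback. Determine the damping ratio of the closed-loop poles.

ζ = 0.674

Forward path: (14.9 + 1.1s)·4.6/(s(s+6.1)). The closed-loop characteristic equation is s² + (6.1 + 4.6·1.1)s + 4.6·14.9 = 0.
That is s² + 11.16s + 68.54 = 0, so ω_n = 8.279 rad/s and ζ = 11.16/(2·8.279) = 0.674.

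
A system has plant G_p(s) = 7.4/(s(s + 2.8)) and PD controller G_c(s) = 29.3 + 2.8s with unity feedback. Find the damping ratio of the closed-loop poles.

ζ = 0.799

Forward path: (29.3 + 2.8s)·7.4/(s(s+2.8)). The closed-loop characteristic equation is s² + (2.8 + 7.4·2.8)s + 7.4·29.3 = 0.
That is s² + 23.52s + 216.8 = 0, so ω_n = 14.72 rad/s and ζ = 23.52/(2·14.72) = 0.7987.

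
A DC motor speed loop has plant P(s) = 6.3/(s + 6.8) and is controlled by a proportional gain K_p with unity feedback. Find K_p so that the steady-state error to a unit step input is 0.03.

The loop is type 0, so e_ss(step) = 1/(1 + K_pos) with K_pos = K_p·P(0).
P(0) = 0.9265. Require 1/(1 + K_p·0.9265) = 0.03, so 1 + 0.9265·K_p = 33.33.
K_p = (33.33 − 1)/0.9265 = 34.9.

K_p = 34.9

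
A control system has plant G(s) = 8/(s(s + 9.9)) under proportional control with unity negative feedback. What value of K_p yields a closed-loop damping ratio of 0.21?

K_p = 69.5

Closed-loop characteristic equation: s² + 9.9s + K_p·8 = 0.
So ω_n = √(8K_p) and 2ζω_n = 9.9, giving ζ = 9.9/(2√(8K_p)).
Setting ζ = 0.21: √(8K_p) = 9.9/(2·0.21) = 23.57, so K_p = 555.6/8 = 69.5.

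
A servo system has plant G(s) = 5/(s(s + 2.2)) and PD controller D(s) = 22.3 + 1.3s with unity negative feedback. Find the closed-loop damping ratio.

Forward path: (22.3 + 1.3s)·5/(s(s+2.2)). The closed-loop characteristic equation is s² + (2.2 + 5·1.3)s + 5·22.3 = 0.
That is s² + 8.7s + 111.5 = 0, so ω_n = 10.56 rad/s and ζ = 8.7/(2·10.56) = 0.412.

ζ = 0.412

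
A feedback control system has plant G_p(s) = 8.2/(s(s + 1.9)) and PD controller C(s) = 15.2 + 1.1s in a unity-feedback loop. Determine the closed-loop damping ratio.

Forward path: (15.2 + 1.1s)·8.2/(s(s+1.9)). The closed-loop characteristic equation is s² + (1.9 + 8.2·1.1)s + 8.2·15.2 = 0.
That is s² + 10.92s + 124.6 = 0, so ω_n = 11.16 rad/s and ζ = 10.92/(2·11.16) = 0.4891.

ζ = 0.489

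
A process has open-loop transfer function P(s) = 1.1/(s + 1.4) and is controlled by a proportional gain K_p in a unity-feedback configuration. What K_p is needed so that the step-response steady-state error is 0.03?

Steady-state error for a unit step on this type-0 loop is 1/(1 + K_p·P(0)).
P(0) = 0.7857. Require 1/(1 + K_p·0.7857) = 0.03, so 1 + 0.7857·K_p = 33.33.
K_p = (33.33 − 1)/0.7857 = 41.2.

K_p = 41.2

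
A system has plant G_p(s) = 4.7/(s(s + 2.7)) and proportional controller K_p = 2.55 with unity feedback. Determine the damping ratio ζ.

1 + K_p·G_p(s) = 0 gives s² + 2.7s + 11.98 = 0.
Matching s² + 2ζω_n s + ω_n²: ω_n = √11.98 = 3.462 rad/s and 2ζω_n = 2.7, so ζ = 2.7/(2·3.462) = 0.39.

ζ = 0.39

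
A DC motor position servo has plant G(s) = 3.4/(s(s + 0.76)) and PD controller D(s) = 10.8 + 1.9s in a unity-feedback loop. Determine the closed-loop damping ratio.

ζ = 0.596

Forward path: (10.8 + 1.9s)·3.4/(s(s+0.76)). The closed-loop characteristic equation is s² + (0.76 + 3.4·1.9)s + 3.4·10.8 = 0.
That is s² + 7.22s + 36.72 = 0, so ω_n = 6.06 rad/s and ζ = 7.22/(2·6.06) = 0.5957.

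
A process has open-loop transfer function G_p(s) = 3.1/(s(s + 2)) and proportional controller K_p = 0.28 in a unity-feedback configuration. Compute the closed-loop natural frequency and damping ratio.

1 + K_p·G_p(s) = 0 gives s² + 2s + 0.868 = 0.
Matching s² + 2ζω_n s + ω_n²: ω_n = √0.868 = 0.9317 rad/s and 2ζω_n = 2, so ζ = 2/(2·0.9317) = 1.07.

ω_n = 0.932 rad/s, ζ = 1.07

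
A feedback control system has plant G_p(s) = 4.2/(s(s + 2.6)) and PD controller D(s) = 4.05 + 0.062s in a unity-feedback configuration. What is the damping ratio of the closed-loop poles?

ζ = 0.347

Forward path: (4.05 + 0.062s)·4.2/(s(s+2.6)). The closed-loop characteristic equation is s² + (2.6 + 4.2·0.062)s + 4.2·4.05 = 0.
That is s² + 2.86s + 17.01 = 0, so ω_n = 4.124 rad/s and ζ = 2.86/(2·4.124) = 0.3468.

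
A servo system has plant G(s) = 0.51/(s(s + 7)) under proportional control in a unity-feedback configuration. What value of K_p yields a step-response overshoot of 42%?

From %OS = 100·exp(−πζ/√(1−ζ²)) = 42%, ζ = −ln(0.42)/√(π²+ln²(0.42)) = 0.2662.
Characteristic equation s² + 7s + 0.51K_p = 0 gives ζ = 7/(2√(0.51K_p)).
Setting ζ = 0.2662: √(0.51K_p) = 7/(2·0.2662) = 13.15, so K_p = 172.9/0.51 = 339.

K_p = 339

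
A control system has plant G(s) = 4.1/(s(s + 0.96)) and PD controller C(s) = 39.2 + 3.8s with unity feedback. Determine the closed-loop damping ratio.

Forward path: (39.2 + 3.8s)·4.1/(s(s+0.96)). The closed-loop characteristic equation is s² + (0.96 + 4.1·3.8)s + 4.1·39.2 = 0.
That is s² + 16.54s + 160.7 = 0, so ω_n = 12.68 rad/s and ζ = 16.54/(2·12.68) = 0.6523.

ζ = 0.652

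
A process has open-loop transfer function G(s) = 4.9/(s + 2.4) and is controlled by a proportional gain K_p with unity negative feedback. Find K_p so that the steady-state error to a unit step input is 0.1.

The loop is type 0, so e_ss(step) = 1/(1 + K_pos) with K_pos = K_p·G(0).
G(0) = 2.042. Require 1/(1 + K_p·2.042) = 0.1, so 1 + 2.042·K_p = 10.
K_p = (10 − 1)/2.042 = 4.41.

K_p = 4.41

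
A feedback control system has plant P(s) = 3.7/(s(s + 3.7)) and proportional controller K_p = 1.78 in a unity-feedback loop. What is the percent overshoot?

3.81%

The closed-loop denominator s² + 3.7s + 6.586 gives ω_n = √6.586 = 2.566 and ζ = 3.7/(2ω_n) = 0.7209.
%OS = 100·exp(−πζ/√(1−ζ²)) = 100·exp(−π·0.7209/√0.4803) = 3.81%.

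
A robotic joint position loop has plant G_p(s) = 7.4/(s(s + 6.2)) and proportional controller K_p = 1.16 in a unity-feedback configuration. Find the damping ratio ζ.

1 + K_p·G_p(s) = 0 gives s² + 6.2s + 8.584 = 0.
Matching s² + 2ζω_n s + ω_n²: ω_n = √8.584 = 2.93 rad/s and 2ζω_n = 6.2, so ζ = 6.2/(2·2.93) = 1.06.

ζ = 1.06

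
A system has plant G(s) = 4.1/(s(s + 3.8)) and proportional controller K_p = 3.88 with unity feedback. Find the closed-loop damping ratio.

ζ = 0.476

With unity feedback the closed-loop characteristic equation is s² + 3.8s + 3.88·4.1 = s² + 3.8s + 15.91 = 0.
So ω_n² = 15.91 ⇒ ω_n = 3.988 rad/s, and ζ = 3.8/(2ω_n) = 0.476.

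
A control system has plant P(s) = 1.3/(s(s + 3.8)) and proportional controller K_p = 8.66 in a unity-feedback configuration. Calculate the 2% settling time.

The closed-loop denominator s² + 3.8s + 11.26 gives ω_n = √11.26 = 3.355 and ζ = 3.8/(2ω_n) = 0.5663.
2% settling time T_s ≈ 4/(ζω_n) = 4/1.9 = 2.11 s.

T_s ≈ 2.11 s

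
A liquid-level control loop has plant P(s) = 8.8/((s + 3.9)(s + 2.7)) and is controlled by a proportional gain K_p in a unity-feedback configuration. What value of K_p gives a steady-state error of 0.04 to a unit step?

The loop is type 0, so e_ss(step) = 1/(1 + K_pos) with K_pos = K_p·P(0).
P(0) = 0.8357. Require 1/(1 + K_p·0.8357) = 0.04, so 1 + 0.8357·K_p = 25.
K_p = (25 − 1)/0.8357 = 28.7.

K_p = 28.7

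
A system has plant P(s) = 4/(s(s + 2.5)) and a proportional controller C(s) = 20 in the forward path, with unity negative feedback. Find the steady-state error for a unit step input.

The open loop C(s)P(s) has a pole at the origin (type 1), so the static position error constant is infinite and e_ss = 1/(1+∞) = 0.

0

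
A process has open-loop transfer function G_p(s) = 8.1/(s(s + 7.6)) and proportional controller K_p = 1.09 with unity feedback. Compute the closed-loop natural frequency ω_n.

With unity feedback the closed-loop characteristic equation is s² + 7.6s + 1.09·8.1 = s² + 7.6s + 8.829 = 0.
So ω_n² = 8.829 ⇒ ω_n = 2.971 rad/s, and ζ = 7.6/(2ω_n) = 1.28.

ω_n = 2.97 rad/s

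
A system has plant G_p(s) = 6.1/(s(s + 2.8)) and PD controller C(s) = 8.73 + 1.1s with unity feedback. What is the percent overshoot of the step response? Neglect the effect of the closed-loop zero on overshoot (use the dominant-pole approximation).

Forward path: (8.73 + 1.1s)·6.1/(s(s+2.8)). The closed-loop characteristic equation is s² + (2.8 + 6.1·1.1)s + 6.1·8.73 = 0.
That is s² + 9.51s + 53.25 = 0, so ω_n = 7.297 rad/s and ζ = 9.51/(2·7.297) = 0.6516.
%OS = 100·exp(−πζ/√(1−ζ²)) = 6.73%.

6.73%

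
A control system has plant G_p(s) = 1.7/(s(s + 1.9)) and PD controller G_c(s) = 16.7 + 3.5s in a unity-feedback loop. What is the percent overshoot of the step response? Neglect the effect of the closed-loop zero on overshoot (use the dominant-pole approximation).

Forward path: (16.7 + 3.5s)·1.7/(s(s+1.9)). The closed-loop characteristic equation is s² + (1.9 + 1.7·3.5)s + 1.7·16.7 = 0.
That is s² + 7.85s + 28.39 = 0, so ω_n = 5.328 rad/s and ζ = 7.85/(2·5.328) = 0.7366.
%OS = 100·exp(−πζ/√(1−ζ²)) = 3.26%.

3.26%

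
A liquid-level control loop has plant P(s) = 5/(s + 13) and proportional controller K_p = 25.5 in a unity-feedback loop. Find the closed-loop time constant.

τ = 0.00712 s

Closed-loop transfer function: T(s) = K_p·P(s)/(1 + K_p·P(s)) = 127.5/(s + 13 + 127.5) = 127.5/(s + 140.5).
Time constant τ = 1/140.5 = 0.00712 s.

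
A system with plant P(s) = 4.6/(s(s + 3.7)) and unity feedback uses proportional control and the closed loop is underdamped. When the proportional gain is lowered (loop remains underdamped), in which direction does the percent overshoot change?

decrease

ζ = 3.7/(2√(4.6K_p)) rises as K_p falls; higher damping means less overshoot.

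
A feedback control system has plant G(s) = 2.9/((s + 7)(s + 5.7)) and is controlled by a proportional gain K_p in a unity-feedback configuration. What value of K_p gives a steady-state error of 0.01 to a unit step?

The loop is type 0, so e_ss(step) = 1/(1 + K_pos) with K_pos = K_p·G(0).
G(0) = 0.07268. Require 1/(1 + K_p·0.07268) = 0.01, so 1 + 0.07268·K_p = 100.
K_p = (100 − 1)/0.07268 = 1360.

K_p = 1360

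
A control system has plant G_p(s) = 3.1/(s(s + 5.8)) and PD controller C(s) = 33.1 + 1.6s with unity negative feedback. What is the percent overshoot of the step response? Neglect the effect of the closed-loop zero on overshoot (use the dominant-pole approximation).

14%

Forward path: (33.1 + 1.6s)·3.1/(s(s+5.8)). The closed-loop characteristic equation is s² + (5.8 + 3.1·1.6)s + 3.1·33.1 = 0.
That is s² + 10.76s + 102.6 = 0, so ω_n = 10.13 rad/s and ζ = 10.76/(2·10.13) = 0.5311.
%OS = 100·exp(−πζ/√(1−ζ²)) = 14%.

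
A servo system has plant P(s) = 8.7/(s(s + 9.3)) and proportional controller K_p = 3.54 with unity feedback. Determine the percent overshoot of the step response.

0.805%

Closed-loop characteristic equation: s² + 9.3s + 30.8 = 0, so ω_n = 5.55 rad/s and ζ = 9.3/(2·5.55) = 0.8379.
%OS = 100·exp(−πζ/√(1−ζ²)) = 100·exp(−π·0.8379/√0.2979) = 0.805%.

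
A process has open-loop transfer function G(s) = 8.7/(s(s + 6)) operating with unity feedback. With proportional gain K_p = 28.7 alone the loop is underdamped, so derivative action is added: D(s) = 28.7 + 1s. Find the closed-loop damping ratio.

ζ = 0.465

Forward path: (28.7 + 1s)·8.7/(s(s+6)). The closed-loop characteristic equation is s² + (6 + 8.7·1)s + 8.7·28.7 = 0.
That is s² + 14.7s + 249.7 = 0, so ω_n = 15.8 rad/s and ζ = 14.7/(2·15.8) = 0.4651.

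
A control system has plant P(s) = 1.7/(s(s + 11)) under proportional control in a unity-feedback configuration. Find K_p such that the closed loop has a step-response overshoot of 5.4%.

From %OS = 100·exp(−πζ/√(1−ζ²)) = 5.4%, ζ = −ln(0.054)/√(π²+ln²(0.054)) = 0.6806.
Characteristic equation s² + 11s + 1.7K_p = 0 gives ζ = 11/(2√(1.7K_p)).
Setting ζ = 0.6806: √(1.7K_p) = 11/(2·0.6806) = 8.081, so K_p = 65.29/1.7 = 38.4.

K_p = 38.4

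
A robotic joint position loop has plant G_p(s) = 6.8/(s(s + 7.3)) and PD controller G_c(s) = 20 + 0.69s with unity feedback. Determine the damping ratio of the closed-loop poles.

Forward path: (20 + 0.69s)·6.8/(s(s+7.3)). The closed-loop characteristic equation is s² + (7.3 + 6.8·0.69)s + 6.8·20 = 0.
That is s² + 11.99s + 136 = 0, so ω_n = 11.66 rad/s and ζ = 11.99/(2·11.66) = 0.5142.

ζ = 0.514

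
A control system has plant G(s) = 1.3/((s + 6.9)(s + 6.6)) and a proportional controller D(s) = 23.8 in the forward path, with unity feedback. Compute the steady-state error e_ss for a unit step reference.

The loop is type 0. Static position error constant K_pos = D(0)·G(0) = 23.8·0.02855 = 0.6794.
Steady-state error to a unit step: e_ss = 1/(1+K_pos) = 1/1.679 = 0.595.

0.595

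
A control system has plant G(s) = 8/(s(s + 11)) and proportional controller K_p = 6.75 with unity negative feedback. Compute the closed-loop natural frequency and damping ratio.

ω_n = 7.35 rad/s, ζ = 0.748

The closed-loop denominator is s(s+11) + 6.75·8 = s² + 11s + 54.
So ω_n² = 54 ⇒ ω_n = 7.348 rad/s, and ζ = 11/(2ω_n) = 0.748.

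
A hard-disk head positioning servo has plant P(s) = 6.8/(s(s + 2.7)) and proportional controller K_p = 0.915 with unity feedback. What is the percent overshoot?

13.2%

The closed-loop denominator s² + 2.7s + 6.222 gives ω_n = √6.222 = 2.494 and ζ = 2.7/(2ω_n) = 0.5412.
%OS = 100·exp(−πζ/√(1−ζ²)) = 100·exp(−π·0.5412/√0.7071) = 13.2%.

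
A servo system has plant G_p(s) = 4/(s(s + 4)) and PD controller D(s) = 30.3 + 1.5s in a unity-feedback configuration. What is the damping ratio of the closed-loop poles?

Forward path: (30.3 + 1.5s)·4/(s(s+4)). The closed-loop characteristic equation is s² + (4 + 4·1.5)s + 4·30.3 = 0.
That is s² + 10s + 121.2 = 0, so ω_n = 11.01 rad/s and ζ = 10/(2·11.01) = 0.4542.

ζ = 0.454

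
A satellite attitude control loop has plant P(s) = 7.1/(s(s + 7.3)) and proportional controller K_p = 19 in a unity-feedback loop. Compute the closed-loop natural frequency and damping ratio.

ω_n = 11.6 rad/s, ζ = 0.314

The closed-loop denominator is s(s+7.3) + 19·7.1 = s² + 7.3s + 134.9.
Matching s² + 2ζω_n s + ω_n²: ω_n = √134.9 = 11.61 rad/s and 2ζω_n = 7.3, so ζ = 7.3/(2·11.61) = 0.314.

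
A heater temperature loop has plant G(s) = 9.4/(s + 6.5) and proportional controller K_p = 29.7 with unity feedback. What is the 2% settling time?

Closed-loop transfer function: T(s) = K_p·G(s)/(1 + K_p·G(s)) = 279.2/(s + 6.5 + 279.2) = 279.2/(s + 285.7).
Time constant τ = 1/285.7 = 0.0035 s, so the 2% settling time is about 4τ = 0.014 s.

T_s ≈ 0.014 s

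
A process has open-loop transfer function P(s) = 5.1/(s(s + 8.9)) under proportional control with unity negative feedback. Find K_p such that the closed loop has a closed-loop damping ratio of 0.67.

Closed-loop characteristic equation: s² + 8.9s + K_p·5.1 = 0.
So ω_n = √(5.1K_p) and 2ζω_n = 8.9, giving ζ = 8.9/(2√(5.1K_p)).
Setting ζ = 0.67: √(5.1K_p) = 8.9/(2·0.67) = 6.642, so K_p = 44.11/5.1 = 8.65.

K_p = 8.65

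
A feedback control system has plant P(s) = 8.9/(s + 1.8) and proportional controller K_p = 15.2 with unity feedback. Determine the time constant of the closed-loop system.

τ = 0.0073 s

Closed-loop transfer function: T(s) = K_p·P(s)/(1 + K_p·P(s)) = 135.3/(s + 1.8 + 135.3) = 135.3/(s + 137.1).
Time constant τ = 1/137.1 = 0.0073 s.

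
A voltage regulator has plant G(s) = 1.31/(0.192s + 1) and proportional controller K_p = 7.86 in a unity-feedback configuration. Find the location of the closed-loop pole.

Closed loop: T(s) = K_p·G/(1+K_p·G) = 10.3/(0.192s + 1 + 10.3), with pole at s = −(1 + 10.3)/0.192 = −58.84.

s = -58.84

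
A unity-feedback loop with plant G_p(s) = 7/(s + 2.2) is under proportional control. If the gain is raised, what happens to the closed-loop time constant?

The closed-loop bandwidth 2.2+K_p·7 grows with K_p, so τ shrinks.

decrease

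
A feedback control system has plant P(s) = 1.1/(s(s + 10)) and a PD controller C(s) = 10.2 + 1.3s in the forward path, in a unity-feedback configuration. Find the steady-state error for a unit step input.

The open loop C(s)P(s) has a pole at the origin (type 1), so the static position error constant is infinite and e_ss = 1/(1+∞) = 0.

0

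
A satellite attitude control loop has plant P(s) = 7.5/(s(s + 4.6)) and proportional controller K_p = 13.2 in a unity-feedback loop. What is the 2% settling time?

T_s ≈ 1.74 s

The closed-loop denominator s² + 4.6s + 99 gives ω_n = √99 = 9.95 and ζ = 4.6/(2ω_n) = 0.2312.
2% settling time T_s ≈ 4/(ζω_n) = 4/2.3 = 1.74 s.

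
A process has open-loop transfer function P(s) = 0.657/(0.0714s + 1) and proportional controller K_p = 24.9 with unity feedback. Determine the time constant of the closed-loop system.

τ = 0.00411 s

Closed loop: T(s) = K_p·P/(1+K_p·P) = 16.36/(0.0714s + 1 + 16.36), with pole at s = −(1 + 16.36)/0.0714 = −243.1.
Closed-loop time constant τ = 1/243.1 = 0.00411 s.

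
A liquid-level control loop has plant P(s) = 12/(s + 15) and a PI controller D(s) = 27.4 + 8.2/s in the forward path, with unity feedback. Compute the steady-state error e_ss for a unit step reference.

The open loop D(s)P(s) has a pole at the origin (type 1), so the static position error constant is infinite and e_ss = 1/(1+∞) = 0.

0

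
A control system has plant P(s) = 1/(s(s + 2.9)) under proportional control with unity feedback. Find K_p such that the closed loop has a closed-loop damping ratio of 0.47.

K_p = 9.52

Closed-loop characteristic equation: s² + 2.9s + K_p·1 = 0.
So ω_n = √(1K_p) and 2ζω_n = 2.9, giving ζ = 2.9/(2√(1K_p)).
Setting ζ = 0.47: √(1K_p) = 2.9/(2·0.47) = 3.085, so K_p = 9.518/1 = 9.52.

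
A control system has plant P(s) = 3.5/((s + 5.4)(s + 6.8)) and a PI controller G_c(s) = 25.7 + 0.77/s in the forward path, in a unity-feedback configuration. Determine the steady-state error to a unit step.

The open loop G_c(s)P(s) has a pole at the origin (type 1), so the static position error constant is infinite and e_ss = 1/(1+∞) = 0.

0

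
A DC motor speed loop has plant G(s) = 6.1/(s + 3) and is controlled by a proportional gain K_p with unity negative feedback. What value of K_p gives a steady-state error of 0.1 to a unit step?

K_p = 4.43

For a type-0 loop with proportional control, e_ss = 1/(1 + K_p·G(0)).
G(0) = 2.033. Require 1/(1 + K_p·2.033) = 0.1, so 1 + 2.033·K_p = 10.
K_p = (10 − 1)/2.033 = 4.43.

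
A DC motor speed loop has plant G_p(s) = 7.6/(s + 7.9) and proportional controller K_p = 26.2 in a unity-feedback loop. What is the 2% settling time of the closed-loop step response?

Closed-loop transfer function: T(s) = K_p·G_p(s)/(1 + K_p·G_p(s)) = 199.1/(s + 7.9 + 199.1) = 199.1/(s + 207).
Time constant τ = 1/207 = 0.00483 s, so the 2% settling time is about 4τ = 0.0193 s.

T_s ≈ 0.0193 s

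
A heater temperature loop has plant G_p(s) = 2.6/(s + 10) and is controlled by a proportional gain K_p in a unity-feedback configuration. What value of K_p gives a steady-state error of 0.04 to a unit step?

For a type-0 loop with proportional control, e_ss = 1/(1 + K_p·G_p(0)).
G_p(0) = 0.26. Require 1/(1 + K_p·0.26) = 0.04, so 1 + 0.26·K_p = 25.
K_p = (25 − 1)/0.26 = 92.3.

K_p = 92.3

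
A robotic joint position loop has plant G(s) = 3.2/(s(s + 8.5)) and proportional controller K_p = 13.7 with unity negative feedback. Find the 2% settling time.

T_s ≈ 0.941 s

From 1 + K_pG(s) = 0: s² + 8.5s + 43.84 = 0 ⇒ ω_n = 6.621, ζ = 0.6419.
2% settling time T_s ≈ 4/(ζω_n) = 4/4.25 = 0.941 s.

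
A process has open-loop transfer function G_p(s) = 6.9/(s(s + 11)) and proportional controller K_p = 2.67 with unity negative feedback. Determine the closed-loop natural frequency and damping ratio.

ω_n = 4.29 rad/s, ζ = 1.28

1 + K_p·G_p(s) = 0 gives s² + 11s + 18.42 = 0.
So ω_n² = 18.42 ⇒ ω_n = 4.292 rad/s, and ζ = 11/(2ω_n) = 1.28.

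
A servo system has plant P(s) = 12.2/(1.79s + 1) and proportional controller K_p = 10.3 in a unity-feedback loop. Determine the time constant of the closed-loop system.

τ = 0.0141 s

Closed loop: T(s) = K_p·P/(1+K_p·P) = 125.7/(1.79s + 1 + 125.7), with pole at s = −(1 + 125.7)/1.79 = −70.76.
Closed-loop time constant τ = 1/70.76 = 0.0141 s.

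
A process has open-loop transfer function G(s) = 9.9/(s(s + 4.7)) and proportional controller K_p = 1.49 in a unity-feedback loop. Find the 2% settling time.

From 1 + K_pG(s) = 0: s² + 4.7s + 14.75 = 0 ⇒ ω_n = 3.841, ζ = 0.6119.
2% settling time T_s ≈ 4/(ζω_n) = 4/2.35 = 1.7 s.

T_s ≈ 1.7 s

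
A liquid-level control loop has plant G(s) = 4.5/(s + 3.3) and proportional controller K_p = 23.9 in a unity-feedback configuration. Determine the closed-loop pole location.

s = -110.8

Closed-loop transfer function: T(s) = K_p·G(s)/(1 + K_p·G(s)) = 107.5/(s + 3.3 + 107.5) = 107.5/(s + 110.8).
The closed-loop pole is at s = −110.8.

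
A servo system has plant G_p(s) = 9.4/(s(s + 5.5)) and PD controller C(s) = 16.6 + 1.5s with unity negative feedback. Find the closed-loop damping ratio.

ζ = 0.785

Forward path: (16.6 + 1.5s)·9.4/(s(s+5.5)). The closed-loop characteristic equation is s² + (5.5 + 9.4·1.5)s + 9.4·16.6 = 0.
That is s² + 19.6s + 156 = 0, so ω_n = 12.49 rad/s and ζ = 19.6/(2·12.49) = 0.7845.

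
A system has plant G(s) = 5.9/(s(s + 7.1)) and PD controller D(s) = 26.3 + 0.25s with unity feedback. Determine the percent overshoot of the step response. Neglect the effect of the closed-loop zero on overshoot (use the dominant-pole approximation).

Forward path: (26.3 + 0.25s)·5.9/(s(s+7.1)). The closed-loop characteristic equation is s² + (7.1 + 5.9·0.25)s + 5.9·26.3 = 0.
That is s² + 8.575s + 155.2 = 0, so ω_n = 12.46 rad/s and ζ = 8.575/(2·12.46) = 0.3442.
%OS = 100·exp(−πζ/√(1−ζ²)) = 31.6%.

31.6%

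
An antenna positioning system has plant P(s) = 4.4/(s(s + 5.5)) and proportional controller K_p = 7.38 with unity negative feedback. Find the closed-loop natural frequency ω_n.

The closed-loop denominator is s(s+5.5) + 7.38·4.4 = s² + 5.5s + 32.47.
Matching s² + 2ζω_n s + ω_n²: ω_n = √32.47 = 5.698 rad/s and 2ζω_n = 5.5, so ζ = 5.5/(2·5.698) = 0.483.

ω_n = 5.7 rad/s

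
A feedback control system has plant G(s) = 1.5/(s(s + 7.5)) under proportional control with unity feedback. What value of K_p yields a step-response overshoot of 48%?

K_p = 181

From %OS = 100·exp(−πζ/√(1−ζ²)) = 48%, ζ = −ln(0.48)/√(π²+ln²(0.48)) = 0.2275.
Characteristic equation s² + 7.5s + 1.5K_p = 0 gives ζ = 7.5/(2√(1.5K_p)).
Setting ζ = 0.2275: √(1.5K_p) = 7.5/(2·0.2275) = 16.48, so K_p = 271.7/1.5 = 181.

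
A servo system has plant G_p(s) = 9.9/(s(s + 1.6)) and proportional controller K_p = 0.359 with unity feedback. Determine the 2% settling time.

From 1 + K_pG_p(s) = 0: s² + 1.6s + 3.554 = 0 ⇒ ω_n = 1.885, ζ = 0.4244.
2% settling time T_s ≈ 4/(ζω_n) = 4/0.8 = 5 s.

T_s ≈ 5 s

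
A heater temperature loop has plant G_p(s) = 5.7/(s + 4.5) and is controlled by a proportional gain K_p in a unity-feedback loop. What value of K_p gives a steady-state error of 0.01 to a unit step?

K_p = 78.2

The loop is type 0, so e_ss(step) = 1/(1 + K_pos) with K_pos = K_p·G_p(0).
G_p(0) = 1.267. Require 1/(1 + K_p·1.267) = 0.01, so 1 + 1.267·K_p = 100.
K_p = (100 − 1)/1.267 = 78.2.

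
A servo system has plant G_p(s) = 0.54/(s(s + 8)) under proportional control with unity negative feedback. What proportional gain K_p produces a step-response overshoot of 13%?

From %OS = 100·exp(−πζ/√(1−ζ²)) = 13%, ζ = −ln(0.13)/√(π²+ln²(0.13)) = 0.5446.
Characteristic equation s² + 8s + 0.54K_p = 0 gives ζ = 8/(2√(0.54K_p)).
Setting ζ = 0.5446: √(0.54K_p) = 8/(2·0.5446) = 7.344, so K_p = 53.94/0.54 = 99.9.

K_p = 99.9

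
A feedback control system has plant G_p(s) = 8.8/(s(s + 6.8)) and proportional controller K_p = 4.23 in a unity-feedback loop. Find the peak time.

T_p = 0.62 s

The closed-loop denominator s² + 6.8s + 37.22 gives ω_n = √37.22 = 6.101 and ζ = 6.8/(2ω_n) = 0.5573.
Damped frequency ω_d = ω_n√(1−ζ²) = 5.066 rad/s, so peak time T_p = π/ω_d = 0.62 s.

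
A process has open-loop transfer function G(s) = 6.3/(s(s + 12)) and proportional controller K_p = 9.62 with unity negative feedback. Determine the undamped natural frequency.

ω_n = 7.78 rad/s

With unity feedback the closed-loop characteristic equation is s² + 12s + 9.62·6.3 = s² + 12s + 60.61 = 0.
So ω_n² = 60.61 ⇒ ω_n = 7.785 rad/s, and ζ = 12/(2ω_n) = 0.771.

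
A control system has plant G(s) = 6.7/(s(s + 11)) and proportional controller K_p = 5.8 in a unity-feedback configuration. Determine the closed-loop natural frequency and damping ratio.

1 + K_p·G(s) = 0 gives s² + 11s + 38.86 = 0.
So ω_n² = 38.86 ⇒ ω_n = 6.234 rad/s, and ζ = 11/(2ω_n) = 0.882.

ω_n = 6.23 rad/s, ζ = 0.882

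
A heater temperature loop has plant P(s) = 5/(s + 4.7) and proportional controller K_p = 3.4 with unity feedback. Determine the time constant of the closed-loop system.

Closed-loop transfer function: T(s) = K_p·P(s)/(1 + K_p·P(s)) = 17/(s + 4.7 + 17) = 17/(s + 21.7).
Time constant τ = 1/21.7 = 0.0461 s.

τ = 0.0461 s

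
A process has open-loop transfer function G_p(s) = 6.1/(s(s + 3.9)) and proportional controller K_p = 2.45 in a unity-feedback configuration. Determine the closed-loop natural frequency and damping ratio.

ω_n = 3.87 rad/s, ζ = 0.504

With unity feedback the closed-loop characteristic equation is s² + 3.9s + 2.45·6.1 = s² + 3.9s + 14.95 = 0.
Matching s² + 2ζω_n s + ω_n²: ω_n = √14.95 = 3.866 rad/s and 2ζω_n = 3.9, so ζ = 3.9/(2·3.866) = 0.504.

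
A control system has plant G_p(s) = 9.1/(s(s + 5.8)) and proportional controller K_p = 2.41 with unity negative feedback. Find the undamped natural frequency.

ω_n = 4.68 rad/s

1 + K_p·G_p(s) = 0 gives s² + 5.8s + 21.93 = 0.
So ω_n² = 21.93 ⇒ ω_n = 4.683 rad/s, and ζ = 5.8/(2ω_n) = 0.619.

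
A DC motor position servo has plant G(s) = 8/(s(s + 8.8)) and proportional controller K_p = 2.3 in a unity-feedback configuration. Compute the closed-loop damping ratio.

With unity feedback the closed-loop characteristic equation is s² + 8.8s + 2.3·8 = s² + 8.8s + 18.4 = 0.
Matching s² + 2ζω_n s + ω_n²: ω_n = √18.4 = 4.29 rad/s and 2ζω_n = 8.8, so ζ = 8.8/(2·4.29) = 1.03.

ζ = 1.03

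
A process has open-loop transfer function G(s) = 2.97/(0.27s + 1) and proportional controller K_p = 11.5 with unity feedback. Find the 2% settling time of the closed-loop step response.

Closed loop: T(s) = K_p·G/(1+K_p·G) = 34.16/(0.27s + 1 + 34.16), with pole at s = −(1 + 34.16)/0.27 = −130.2.
τ = 1/130.2 = 0.00768 s, so 2% settling time ≈ 4τ = 0.0307 s.

T_s ≈ 0.0307 s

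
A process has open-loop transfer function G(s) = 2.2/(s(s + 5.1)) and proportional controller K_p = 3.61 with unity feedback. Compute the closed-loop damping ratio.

1 + K_p·G(s) = 0 gives s² + 5.1s + 7.942 = 0.
Matching s² + 2ζω_n s + ω_n²: ω_n = √7.942 = 2.818 rad/s and 2ζω_n = 5.1, so ζ = 5.1/(2·2.818) = 0.905.

ζ = 0.905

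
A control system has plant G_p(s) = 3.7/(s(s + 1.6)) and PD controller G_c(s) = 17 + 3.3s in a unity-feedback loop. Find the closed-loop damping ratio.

ζ = 0.871

Forward path: (17 + 3.3s)·3.7/(s(s+1.6)). The closed-loop characteristic equation is s² + (1.6 + 3.7·3.3)s + 3.7·17 = 0.
That is s² + 13.81s + 62.9 = 0, so ω_n = 7.931 rad/s and ζ = 13.81/(2·7.931) = 0.8706.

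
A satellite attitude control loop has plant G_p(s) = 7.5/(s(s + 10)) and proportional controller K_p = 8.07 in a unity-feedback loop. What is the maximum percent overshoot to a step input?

7.17%

From 1 + K_pG_p(s) = 0: s² + 10s + 60.53 = 0 ⇒ ω_n = 7.78, ζ = 0.6427.
%OS = 100·exp(−πζ/√(1−ζ²)) = 100·exp(−π·0.6427/√0.5869) = 7.17%.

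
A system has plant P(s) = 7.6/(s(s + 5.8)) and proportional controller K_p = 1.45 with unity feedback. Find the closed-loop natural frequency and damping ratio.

With unity feedback the closed-loop characteristic equation is s² + 5.8s + 1.45·7.6 = s² + 5.8s + 11.02 = 0.
Matching s² + 2ζω_n s + ω_n²: ω_n = √11.02 = 3.32 rad/s and 2ζω_n = 5.8, so ζ = 5.8/(2·3.32) = 0.874.

ω_n = 3.32 rad/s, ζ = 0.874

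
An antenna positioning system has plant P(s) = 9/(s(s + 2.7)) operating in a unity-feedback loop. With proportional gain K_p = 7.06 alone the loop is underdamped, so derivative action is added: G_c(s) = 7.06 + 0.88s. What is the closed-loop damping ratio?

ζ = 0.666

Forward path: (7.06 + 0.88s)·9/(s(s+2.7)). The closed-loop characteristic equation is s² + (2.7 + 9·0.88)s + 9·7.06 = 0.
That is s² + 10.62s + 63.54 = 0, so ω_n = 7.971 rad/s and ζ = 10.62/(2·7.971) = 0.6661.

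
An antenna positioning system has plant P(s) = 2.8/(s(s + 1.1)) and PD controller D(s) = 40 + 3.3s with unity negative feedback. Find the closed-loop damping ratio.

Forward path: (40 + 3.3s)·2.8/(s(s+1.1)). The closed-loop characteristic equation is s² + (1.1 + 2.8·3.3)s + 2.8·40 = 0.
That is s² + 10.34s + 112 = 0, so ω_n = 10.58 rad/s and ζ = 10.34/(2·10.58) = 0.4885.

ζ = 0.489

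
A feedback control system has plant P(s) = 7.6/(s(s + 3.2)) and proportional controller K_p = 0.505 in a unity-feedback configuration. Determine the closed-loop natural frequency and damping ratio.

The closed-loop denominator is s(s+3.2) + 0.505·7.6 = s² + 3.2s + 3.838.
Matching s² + 2ζω_n s + ω_n²: ω_n = √3.838 = 1.959 rad/s and 2ζω_n = 3.2, so ζ = 3.2/(2·1.959) = 0.817.

ω_n = 1.96 rad/s, ζ = 0.817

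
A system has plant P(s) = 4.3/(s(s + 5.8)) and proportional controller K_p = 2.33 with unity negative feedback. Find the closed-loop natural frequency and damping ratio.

With unity feedback the closed-loop characteristic equation is s² + 5.8s + 2.33·4.3 = s² + 5.8s + 10.02 = 0.
Matching s² + 2ζω_n s + ω_n²: ω_n = √10.02 = 3.165 rad/s and 2ζω_n = 5.8, so ζ = 5.8/(2·3.165) = 0.916.

ω_n = 3.17 rad/s, ζ = 0.916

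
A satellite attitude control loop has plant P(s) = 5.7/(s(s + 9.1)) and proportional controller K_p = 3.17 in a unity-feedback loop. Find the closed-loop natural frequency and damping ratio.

ω_n = 4.25 rad/s, ζ = 1.07

1 + K_p·P(s) = 0 gives s² + 9.1s + 18.07 = 0.
Matching s² + 2ζω_n s + ω_n²: ω_n = √18.07 = 4.251 rad/s and 2ζω_n = 9.1, so ζ = 9.1/(2·4.251) = 1.07.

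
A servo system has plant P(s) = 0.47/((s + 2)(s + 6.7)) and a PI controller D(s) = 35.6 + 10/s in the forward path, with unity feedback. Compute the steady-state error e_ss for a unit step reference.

The open loop D(s)P(s) has a pole at the origin (type 1), so the static position error constant is infinite and e_ss = 1/(1+∞) = 0.

0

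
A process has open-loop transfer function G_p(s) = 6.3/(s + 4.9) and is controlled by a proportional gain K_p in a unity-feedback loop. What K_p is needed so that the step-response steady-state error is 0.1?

The loop is type 0, so e_ss(step) = 1/(1 + K_pos) with K_pos = K_p·G_p(0).
G_p(0) = 1.286. Require 1/(1 + K_p·1.286) = 0.1, so 1 + 1.286·K_p = 10.
K_p = (10 − 1)/1.286 = 7.

K_p = 7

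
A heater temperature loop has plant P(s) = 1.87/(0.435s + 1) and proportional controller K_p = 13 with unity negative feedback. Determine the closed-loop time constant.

τ = 0.0172 s

Closed loop: T(s) = K_p·P/(1+K_p·P) = 24.31/(0.435s + 1 + 24.31), with pole at s = −(1 + 24.31)/0.435 = −58.18.
Closed-loop time constant τ = 1/58.18 = 0.0172 s.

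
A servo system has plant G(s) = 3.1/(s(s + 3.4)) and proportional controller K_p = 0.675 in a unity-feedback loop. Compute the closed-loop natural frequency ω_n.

ω_n = 1.45 rad/s

With unity feedback the closed-loop characteristic equation is s² + 3.4s + 0.675·3.1 = s² + 3.4s + 2.093 = 0.
Matching s² + 2ζω_n s + ω_n²: ω_n = √2.093 = 1.447 rad/s and 2ζω_n = 3.4, so ζ = 3.4/(2·1.447) = 1.18.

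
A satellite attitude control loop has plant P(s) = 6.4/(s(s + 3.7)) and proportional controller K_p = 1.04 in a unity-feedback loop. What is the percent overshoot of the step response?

3.95%

Closed-loop characteristic equation: s² + 3.7s + 6.656 = 0, so ω_n = 2.58 rad/s and ζ = 3.7/(2·2.58) = 0.7171.
%OS = 100·exp(−πζ/√(1−ζ²)) = 100·exp(−π·0.7171/√0.4858) = 3.95%.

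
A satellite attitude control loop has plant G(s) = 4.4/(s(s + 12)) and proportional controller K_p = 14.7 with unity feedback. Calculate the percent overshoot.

2.96%

The closed-loop denominator s² + 12s + 64.68 gives ω_n = √64.68 = 8.042 and ζ = 12/(2ω_n) = 0.746.
%OS = 100·exp(−πζ/√(1−ζ²)) = 100·exp(−π·0.746/√0.4434) = 2.96%.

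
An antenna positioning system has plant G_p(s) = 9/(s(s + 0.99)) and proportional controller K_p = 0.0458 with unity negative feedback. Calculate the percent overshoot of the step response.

2.23%

From 1 + K_pG_p(s) = 0: s² + 0.99s + 0.4122 = 0 ⇒ ω_n = 0.642, ζ = 0.771.
%OS = 100·exp(−πζ/√(1−ζ²)) = 100·exp(−π·0.771/√0.4056) = 2.23%.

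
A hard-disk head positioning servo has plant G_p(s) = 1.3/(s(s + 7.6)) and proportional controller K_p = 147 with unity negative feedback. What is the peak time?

The closed-loop denominator s² + 7.6s + 191.1 gives ω_n = √191.1 = 13.82 and ζ = 7.6/(2ω_n) = 0.2749.
Damped frequency ω_d = ω_n√(1−ζ²) = 13.29 rad/s, so peak time T_p = π/ω_d = 0.236 s.

T_p = 0.236 s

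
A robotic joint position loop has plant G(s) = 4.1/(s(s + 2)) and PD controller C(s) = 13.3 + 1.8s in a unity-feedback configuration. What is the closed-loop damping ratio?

ζ = 0.635

Forward path: (13.3 + 1.8s)·4.1/(s(s+2)). The closed-loop characteristic equation is s² + (2 + 4.1·1.8)s + 4.1·13.3 = 0.
That is s² + 9.38s + 54.53 = 0, so ω_n = 7.384 rad/s and ζ = 9.38/(2·7.384) = 0.6351.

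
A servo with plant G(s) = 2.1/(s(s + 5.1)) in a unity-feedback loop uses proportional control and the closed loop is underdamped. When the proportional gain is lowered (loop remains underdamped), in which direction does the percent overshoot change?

ζ = 5.1/(2√(2.1K_p)) rises as K_p falls; higher damping means less overshoot.

decrease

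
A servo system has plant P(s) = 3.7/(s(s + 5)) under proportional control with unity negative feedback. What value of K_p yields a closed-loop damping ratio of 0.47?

K_p = 7.65

Closed-loop characteristic equation: s² + 5s + K_p·3.7 = 0.
So ω_n = √(3.7K_p) and 2ζω_n = 5, giving ζ = 5/(2√(3.7K_p)).
Setting ζ = 0.47: √(3.7K_p) = 5/(2·0.47) = 5.319, so K_p = 28.29/3.7 = 7.65.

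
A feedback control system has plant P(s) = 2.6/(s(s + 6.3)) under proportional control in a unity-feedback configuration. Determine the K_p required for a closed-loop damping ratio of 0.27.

K_p = 52.4

Closed-loop characteristic equation: s² + 6.3s + K_p·2.6 = 0.
So ω_n = √(2.6K_p) and 2ζω_n = 6.3, giving ζ = 6.3/(2√(2.6K_p)).
Setting ζ = 0.27: √(2.6K_p) = 6.3/(2·0.27) = 11.67, so K_p = 136.1/2.6 = 52.4.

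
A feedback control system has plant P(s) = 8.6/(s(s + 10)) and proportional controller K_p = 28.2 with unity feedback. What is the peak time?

T_p = 0.213 s

Closed-loop characteristic equation: s² + 10s + 242.5 = 0, so ω_n = 15.57 rad/s and ζ = 10/(2·15.57) = 0.3211.
Damped frequency ω_d = ω_n√(1−ζ²) = 14.75 rad/s, so peak time T_p = π/ω_d = 0.213 s.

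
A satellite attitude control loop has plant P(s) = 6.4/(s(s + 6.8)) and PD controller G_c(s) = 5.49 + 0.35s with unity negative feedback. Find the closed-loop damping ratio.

Forward path: (5.49 + 0.35s)·6.4/(s(s+6.8)). The closed-loop characteristic equation is s² + (6.8 + 6.4·0.35)s + 6.4·5.49 = 0.
That is s² + 9.04s + 35.14 = 0, so ω_n = 5.928 rad/s and ζ = 9.04/(2·5.928) = 0.7625.

ζ = 0.763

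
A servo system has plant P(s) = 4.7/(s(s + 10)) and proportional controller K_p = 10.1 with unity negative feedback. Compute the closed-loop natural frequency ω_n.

With unity feedback the closed-loop characteristic equation is s² + 10s + 10.1·4.7 = s² + 10s + 47.47 = 0.
So ω_n² = 47.47 ⇒ ω_n = 6.89 rad/s, and ζ = 10/(2ω_n) = 0.726.

ω_n = 6.89 rad/s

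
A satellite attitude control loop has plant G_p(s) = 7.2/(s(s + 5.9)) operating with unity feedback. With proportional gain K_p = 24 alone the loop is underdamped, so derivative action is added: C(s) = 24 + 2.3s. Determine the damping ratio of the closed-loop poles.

Forward path: (24 + 2.3s)·7.2/(s(s+5.9)). The closed-loop characteristic equation is s² + (5.9 + 7.2·2.3)s + 7.2·24 = 0.
That is s² + 22.46s + 172.8 = 0, so ω_n = 13.15 rad/s and ζ = 22.46/(2·13.15) = 0.8543.

ζ = 0.854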